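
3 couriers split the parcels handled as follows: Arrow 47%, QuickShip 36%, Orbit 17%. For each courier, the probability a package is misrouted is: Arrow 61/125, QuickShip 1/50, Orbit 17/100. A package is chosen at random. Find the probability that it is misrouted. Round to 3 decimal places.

0.265

Prior × likelihood for each hypothesis:
  Arrow: 0.47 × 0.488 = 0.22936
  QuickShip: 0.36 × 0.02 = 0.0072
  Orbit: 0.17 × 0.17 = 0.0289
P(misrouted) = 0.22936 + 0.0072 + 0.0289 = 0.26546 → 0.265.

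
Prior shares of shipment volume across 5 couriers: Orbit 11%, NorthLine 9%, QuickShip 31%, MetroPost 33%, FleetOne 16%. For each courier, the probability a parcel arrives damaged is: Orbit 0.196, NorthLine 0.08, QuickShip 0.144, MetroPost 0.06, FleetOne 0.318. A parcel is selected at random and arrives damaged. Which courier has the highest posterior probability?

FleetOne

Compute prior × likelihood for every hypothesis:
  Orbit: 0.11 × 0.196 = 0.02156
  NorthLine: 0.09 × 0.08 = 0.0072
  QuickShip: 0.31 × 0.144 = 0.04464
  MetroPost: 0.33 × 0.06 = 0.0198
  FleetOne: 0.16 × 0.318 = 0.05088
Normalizing constant = 0.14408.
Largest term belongs to FleetOne, so FleetOne is most probable.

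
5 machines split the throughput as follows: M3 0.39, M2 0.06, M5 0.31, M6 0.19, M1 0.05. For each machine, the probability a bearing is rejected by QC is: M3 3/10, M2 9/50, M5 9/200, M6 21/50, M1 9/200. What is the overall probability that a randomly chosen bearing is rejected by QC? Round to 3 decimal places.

0.224

Prior × likelihood for each hypothesis:
  M3: 0.39 × 0.3 = 0.117
  M2: 0.06 × 0.18 = 0.0108
  M5: 0.31 × 0.045 = 0.01395
  M6: 0.19 × 0.42 = 0.0798
  M1: 0.05 × 0.045 = 0.00225
P(rejected) = 0.117 + 0.0108 + 0.01395 + 0.0798 + 0.00225 = 0.2238 → 0.224.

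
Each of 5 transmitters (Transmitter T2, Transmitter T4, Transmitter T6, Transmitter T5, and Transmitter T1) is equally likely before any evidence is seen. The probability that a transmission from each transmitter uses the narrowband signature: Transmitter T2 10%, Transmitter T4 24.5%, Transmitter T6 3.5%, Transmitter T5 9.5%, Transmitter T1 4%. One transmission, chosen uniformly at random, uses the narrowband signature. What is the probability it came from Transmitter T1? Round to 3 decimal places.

0.078

With a uniform prior (1/5 each), posterior ∝ likelihood:
  Transmitter T2: 0.1
  Transmitter T4: 0.245
  Transmitter T6: 0.035
  Transmitter T5: 0.095
  Transmitter T1: 0.04
Sum = 0.515.
P(Transmitter T1 | evidence) = 0.04 / 0.515 ≈ 0.078.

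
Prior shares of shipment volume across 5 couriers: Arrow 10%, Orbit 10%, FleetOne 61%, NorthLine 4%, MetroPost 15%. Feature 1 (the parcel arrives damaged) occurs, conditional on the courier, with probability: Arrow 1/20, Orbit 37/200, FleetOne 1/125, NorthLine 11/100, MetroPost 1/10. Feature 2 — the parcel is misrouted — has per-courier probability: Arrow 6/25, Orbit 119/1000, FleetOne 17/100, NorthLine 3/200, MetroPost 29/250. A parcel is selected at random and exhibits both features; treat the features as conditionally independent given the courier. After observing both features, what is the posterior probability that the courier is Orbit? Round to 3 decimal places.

Unnormalized posteriors (prior × likelihood):
  Arrow: 0.1 × 0.05 × 0.24 = 0.0012
  Orbit: 0.1 × 0.185 × 0.119 = 0.0022015
  FleetOne: 0.61 × 0.008 × 0.17 = 0.0008296
  NorthLine: 0.04 × 0.11 × 0.015 = 0.000066
  MetroPost: 0.15 × 0.1 × 0.116 = 0.00174
Normalizing constant = 0.0060371.
P(Orbit | evidence) = 0.0022015 / 0.0060371 ≈ 0.365.

0.365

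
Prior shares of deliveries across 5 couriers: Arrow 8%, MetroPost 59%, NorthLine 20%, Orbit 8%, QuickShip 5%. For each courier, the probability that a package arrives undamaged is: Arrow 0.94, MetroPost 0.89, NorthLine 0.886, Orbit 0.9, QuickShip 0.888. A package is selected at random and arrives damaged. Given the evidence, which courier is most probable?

MetroPost

Taking complements, P(damaged | each) = Arrow 0.06, MetroPost 0.11, NorthLine 0.114, Orbit 0.1, QuickShip 0.112.
Compute prior × likelihood for every hypothesis:
  Arrow: 0.08 × 0.06 = 0.0048
  MetroPost: 0.59 × 0.11 = 0.0649
  NorthLine: 0.2 × 0.114 = 0.0228
  Orbit: 0.08 × 0.1 = 0.008
  QuickShip: 0.05 × 0.112 = 0.0056
Total = 0.1061.
Largest term belongs to MetroPost, so MetroPost is most probable.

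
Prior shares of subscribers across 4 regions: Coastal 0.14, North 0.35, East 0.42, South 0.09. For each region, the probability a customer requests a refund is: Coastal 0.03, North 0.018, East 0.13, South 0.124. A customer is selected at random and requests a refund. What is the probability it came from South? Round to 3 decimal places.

0.146

Unnormalized posteriors (prior × likelihood):
  Coastal: 0.14 × 0.03 = 0.0042
  North: 0.35 × 0.018 = 0.0063
  East: 0.42 × 0.13 = 0.0546
  South: 0.09 × 0.124 = 0.01116
Normalizing constant = 0.07626.
P(South | evidence) = 0.01116 / 0.07626 ≈ 0.146.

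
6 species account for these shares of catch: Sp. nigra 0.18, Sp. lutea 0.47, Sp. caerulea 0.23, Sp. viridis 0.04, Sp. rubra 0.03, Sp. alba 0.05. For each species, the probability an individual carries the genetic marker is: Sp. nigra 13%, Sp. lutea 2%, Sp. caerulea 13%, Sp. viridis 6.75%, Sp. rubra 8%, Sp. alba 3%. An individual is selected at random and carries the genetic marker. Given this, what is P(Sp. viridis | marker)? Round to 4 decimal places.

0.0390

Compute prior × likelihood for every hypothesis:
  Sp. nigra: 0.18 × 0.13 = 0.0234
  Sp. lutea: 0.47 × 0.02 = 0.0094
  Sp. caerulea: 0.23 × 0.13 = 0.0299
  Sp. viridis: 0.04 × 0.0675 = 0.0027
  Sp. rubra: 0.03 × 0.08 = 0.0024
  Sp. alba: 0.05 × 0.03 = 0.0015
Total = 0.0693.
P(Sp. viridis | evidence) = 0.0027 / 0.0693 ≈ 0.0390.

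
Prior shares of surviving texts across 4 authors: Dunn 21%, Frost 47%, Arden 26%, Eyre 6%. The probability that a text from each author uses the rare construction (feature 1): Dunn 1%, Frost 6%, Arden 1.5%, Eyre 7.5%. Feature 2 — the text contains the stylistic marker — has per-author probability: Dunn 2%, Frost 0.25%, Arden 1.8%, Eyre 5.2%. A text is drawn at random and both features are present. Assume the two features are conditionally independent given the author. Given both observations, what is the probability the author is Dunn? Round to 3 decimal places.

0.101

Prior × likelihood for each hypothesis:
  Dunn: 0.21 × 0.01 × 0.02 = 0.000042
  Frost: 0.47 × 0.06 × 0.0025 = 0.0000705
  Arden: 0.26 × 0.015 × 0.018 = 0.0000702
  Eyre: 0.06 × 0.075 × 0.052 = 0.000234
Sum = 0.0004167.
P(Dunn | evidence) = 0.000042 / 0.0004167 ≈ 0.101.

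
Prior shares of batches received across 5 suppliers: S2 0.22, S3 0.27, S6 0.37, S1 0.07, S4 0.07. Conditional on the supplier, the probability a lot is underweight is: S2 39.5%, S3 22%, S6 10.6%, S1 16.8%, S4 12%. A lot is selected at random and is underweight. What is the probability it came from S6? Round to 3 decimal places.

0.191

Prior × likelihood for each hypothesis:
  S2: 0.22 × 0.395 = 0.0869
  S3: 0.27 × 0.22 = 0.0594
  S6: 0.37 × 0.106 = 0.03922
  S1: 0.07 × 0.168 = 0.01176
  S4: 0.07 × 0.12 = 0.0084
Sum = 0.20568.
P(S6 | evidence) = 0.03922 / 0.20568 ≈ 0.191.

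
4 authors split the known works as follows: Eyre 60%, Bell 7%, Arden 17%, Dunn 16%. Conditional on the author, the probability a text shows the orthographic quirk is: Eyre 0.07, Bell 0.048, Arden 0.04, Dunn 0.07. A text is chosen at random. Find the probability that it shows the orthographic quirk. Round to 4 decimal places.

By Bayes' rule, posterior ∝ prior × likelihood:
  Eyre: 0.6 × 0.07 = 0.042
  Bell: 0.07 × 0.048 = 0.00336
  Arden: 0.17 × 0.04 = 0.0068
  Dunn: 0.16 × 0.07 = 0.0112
P(quirk) = 0.042 + 0.00336 + 0.0068 + 0.0112 = 0.06336 → 0.0634.

0.0634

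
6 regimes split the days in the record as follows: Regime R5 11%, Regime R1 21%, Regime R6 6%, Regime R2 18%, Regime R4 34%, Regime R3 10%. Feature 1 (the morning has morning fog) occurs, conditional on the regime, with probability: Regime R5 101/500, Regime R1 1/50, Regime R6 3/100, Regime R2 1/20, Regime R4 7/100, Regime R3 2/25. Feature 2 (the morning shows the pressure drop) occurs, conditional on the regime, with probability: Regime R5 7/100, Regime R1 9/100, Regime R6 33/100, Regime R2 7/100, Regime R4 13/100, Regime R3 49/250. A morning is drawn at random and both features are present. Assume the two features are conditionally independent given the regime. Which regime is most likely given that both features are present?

By Bayes' rule, posterior ∝ prior × likelihood:
  Regime R5: 0.11 × 0.202 × 0.07 = 0.0015554
  Regime R1: 0.21 × 0.02 × 0.09 = 0.000378
  Regime R6: 0.06 × 0.03 × 0.33 = 0.000594
  Regime R2: 0.18 × 0.05 × 0.07 = 0.00063
  Regime R4: 0.34 × 0.07 × 0.13 = 0.003094
  Regime R3: 0.1 × 0.08 × 0.196 = 0.001568
Normalizing constant = 0.0078194.
Largest term belongs to Regime R4, so Regime R4 is most probable.

Regime R4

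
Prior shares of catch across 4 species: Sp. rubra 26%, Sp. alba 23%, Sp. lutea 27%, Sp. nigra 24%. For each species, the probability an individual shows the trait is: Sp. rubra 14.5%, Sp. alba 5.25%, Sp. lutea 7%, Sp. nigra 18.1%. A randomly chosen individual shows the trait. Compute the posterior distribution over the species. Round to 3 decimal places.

Sp. rubra 0.336, Sp. alba 0.108, Sp. lutea 0.169, Sp. nigra 0.387

Prior × likelihood for each hypothesis:
  Sp. rubra: 0.26 × 0.145 = 0.0377
  Sp. alba: 0.23 × 0.0525 = 0.012075
  Sp. lutea: 0.27 × 0.07 = 0.0189
  Sp. nigra: 0.24 × 0.181 = 0.04344
Total = 0.112115.
P(Sp. rubra | trait) = 0.0377/0.112115 ≈ 0.336
P(Sp. alba | trait) = 0.012075/0.112115 ≈ 0.108
P(Sp. lutea | trait) = 0.0189/0.112115 ≈ 0.169
P(Sp. nigra | trait) = 0.04344/0.112115 ≈ 0.387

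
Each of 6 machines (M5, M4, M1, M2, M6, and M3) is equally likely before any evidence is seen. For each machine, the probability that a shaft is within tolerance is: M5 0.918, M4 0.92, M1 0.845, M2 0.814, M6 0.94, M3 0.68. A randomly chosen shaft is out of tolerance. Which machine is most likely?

M3

Taking complements, P(oversize | each) = M5 0.082, M4 0.08, M1 0.155, M2 0.186, M6 0.06, M3 0.32.
With a uniform prior (1/6 each), posterior ∝ likelihood:
  M5: 0.082
  M4: 0.08
  M1: 0.155
  M2: 0.186
  M6: 0.06
  M3: 0.32
Normalizing constant = 0.883.
Largest term belongs to M3, so M3 is most probable.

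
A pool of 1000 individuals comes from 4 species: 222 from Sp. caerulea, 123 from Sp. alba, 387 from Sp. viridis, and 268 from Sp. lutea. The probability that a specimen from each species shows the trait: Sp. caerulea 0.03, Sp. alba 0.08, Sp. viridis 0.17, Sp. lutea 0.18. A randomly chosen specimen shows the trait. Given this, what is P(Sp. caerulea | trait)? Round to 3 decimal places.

0.051

By Bayes' rule, posterior ∝ prior × likelihood:
  Sp. caerulea: 0.222 × 0.03 = 0.00666
  Sp. alba: 0.123 × 0.08 = 0.00984
  Sp. viridis: 0.387 × 0.17 = 0.06579
  Sp. lutea: 0.268 × 0.18 = 0.04824
Normalizing constant = 0.13053.
P(Sp. caerulea | evidence) = 0.00666 / 0.13053 ≈ 0.051.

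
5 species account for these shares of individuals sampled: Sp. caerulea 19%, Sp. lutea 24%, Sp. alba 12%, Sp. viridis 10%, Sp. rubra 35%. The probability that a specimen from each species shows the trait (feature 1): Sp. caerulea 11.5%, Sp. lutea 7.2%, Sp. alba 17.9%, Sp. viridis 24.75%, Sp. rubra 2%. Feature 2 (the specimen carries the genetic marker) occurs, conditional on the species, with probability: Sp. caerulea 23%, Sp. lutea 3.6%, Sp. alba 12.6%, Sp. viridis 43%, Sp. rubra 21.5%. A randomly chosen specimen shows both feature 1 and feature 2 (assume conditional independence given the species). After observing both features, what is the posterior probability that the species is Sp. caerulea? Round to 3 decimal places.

0.245

Unnormalized posteriors (prior × likelihood):
  Sp. caerulea: 0.19 × 0.115 × 0.23 = 0.0050255
  Sp. lutea: 0.24 × 0.072 × 0.036 = 0.00062208
  Sp. alba: 0.12 × 0.179 × 0.126 = 0.00270648
  Sp. viridis: 0.1 × 0.2475 × 0.43 = 0.0106425
  Sp. rubra: 0.35 × 0.02 × 0.215 = 0.001505
Sum = 0.02050156.
P(Sp. caerulea | evidence) = 0.0050255 / 0.02050156 ≈ 0.245.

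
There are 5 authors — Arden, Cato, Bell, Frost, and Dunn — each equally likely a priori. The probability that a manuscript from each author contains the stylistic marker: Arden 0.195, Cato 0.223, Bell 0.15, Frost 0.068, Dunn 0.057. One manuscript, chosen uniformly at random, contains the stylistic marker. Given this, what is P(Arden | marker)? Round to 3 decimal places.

With a uniform prior (1/5 each), posterior ∝ likelihood:
  Arden: 0.195
  Cato: 0.223
  Bell: 0.15
  Frost: 0.068
  Dunn: 0.057
Sum = 0.693.
P(Arden | evidence) = 0.195 / 0.693 ≈ 0.281.

0.281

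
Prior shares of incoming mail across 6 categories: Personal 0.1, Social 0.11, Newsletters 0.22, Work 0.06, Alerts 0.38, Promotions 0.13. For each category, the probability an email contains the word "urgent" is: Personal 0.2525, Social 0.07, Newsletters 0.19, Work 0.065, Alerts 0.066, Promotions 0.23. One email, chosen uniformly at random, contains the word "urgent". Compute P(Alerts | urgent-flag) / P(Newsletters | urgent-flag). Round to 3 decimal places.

0.600

Compute prior × likelihood for every hypothesis:
  Personal: 0.1 × 0.2525 = 0.02525
  Social: 0.11 × 0.07 = 0.0077
  Newsletters: 0.22 × 0.19 = 0.0418
  Work: 0.06 × 0.065 = 0.0039
  Alerts: 0.38 × 0.066 = 0.02508
  Promotions: 0.13 × 0.23 = 0.0299
Total = 0.13363.
The ratio is 0.02508 / 0.0418 (the normalizer cancels) = 0.600.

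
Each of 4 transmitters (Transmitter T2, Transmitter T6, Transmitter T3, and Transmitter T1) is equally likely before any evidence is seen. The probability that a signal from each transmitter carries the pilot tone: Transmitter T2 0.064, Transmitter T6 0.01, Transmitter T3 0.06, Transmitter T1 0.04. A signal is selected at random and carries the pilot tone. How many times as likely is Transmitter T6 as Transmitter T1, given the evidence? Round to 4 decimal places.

0.2500

Since the prior is uniform, the posterior is proportional to the likelihood:
  Transmitter T2: 0.064
  Transmitter T6: 0.01
  Transmitter T3: 0.06
  Transmitter T1: 0.04
Normalizing constant = 0.174.
The ratio is 0.01 / 0.04 (the normalizer cancels) = 0.2500.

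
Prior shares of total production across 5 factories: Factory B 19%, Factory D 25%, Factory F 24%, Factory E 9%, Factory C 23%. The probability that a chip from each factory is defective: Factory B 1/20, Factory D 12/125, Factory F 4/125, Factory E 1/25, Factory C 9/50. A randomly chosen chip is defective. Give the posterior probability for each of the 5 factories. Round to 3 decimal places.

By Bayes' rule, posterior ∝ prior × likelihood:
  Factory B: 0.19 × 0.05 = 0.0095
  Factory D: 0.25 × 0.096 = 0.024
  Factory F: 0.24 × 0.032 = 0.00768
  Factory E: 0.09 × 0.04 = 0.0036
  Factory C: 0.23 × 0.18 = 0.0414
Total = 0.08618.
P(Factory B | defective) = 0.0095/0.08618 ≈ 0.110
P(Factory D | defective) = 0.024/0.08618 ≈ 0.278
P(Factory F | defective) = 0.00768/0.08618 ≈ 0.089
P(Factory E | defective) = 0.0036/0.08618 ≈ 0.042
P(Factory C | defective) = 0.0414/0.08618 ≈ 0.480

Factory B 0.110, Factory D 0.278, Factory F 0.089, Factory E 0.042, Factory C 0.480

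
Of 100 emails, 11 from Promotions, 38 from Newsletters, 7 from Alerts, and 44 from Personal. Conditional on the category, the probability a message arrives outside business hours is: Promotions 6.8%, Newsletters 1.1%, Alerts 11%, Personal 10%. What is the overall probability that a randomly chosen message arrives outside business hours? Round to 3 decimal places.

0.063

Prior × likelihood for each hypothesis:
  Promotions: 0.11 × 0.068 = 0.00748
  Newsletters: 0.38 × 0.011 = 0.00418
  Alerts: 0.07 × 0.11 = 0.0077
  Personal: 0.44 × 0.1 = 0.044
P(off-hours) = 0.00748 + 0.00418 + 0.0077 + 0.044 = 0.06336 → 0.063.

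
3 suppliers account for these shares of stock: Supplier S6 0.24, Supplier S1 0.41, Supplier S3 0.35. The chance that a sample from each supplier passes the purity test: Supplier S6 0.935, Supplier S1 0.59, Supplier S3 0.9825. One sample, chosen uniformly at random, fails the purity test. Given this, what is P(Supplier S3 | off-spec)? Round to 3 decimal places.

Taking complements, P(off-spec | each) = Supplier S6 0.065, Supplier S1 0.41, Supplier S3 0.0175.
Compute prior × likelihood for every hypothesis:
  Supplier S6: 0.24 × 0.065 = 0.0156
  Supplier S1: 0.41 × 0.41 = 0.1681
  Supplier S3: 0.35 × 0.0175 = 0.006125
Normalizing constant = 0.189825.
P(Supplier S3 | evidence) = 0.006125 / 0.189825 ≈ 0.032.

0.032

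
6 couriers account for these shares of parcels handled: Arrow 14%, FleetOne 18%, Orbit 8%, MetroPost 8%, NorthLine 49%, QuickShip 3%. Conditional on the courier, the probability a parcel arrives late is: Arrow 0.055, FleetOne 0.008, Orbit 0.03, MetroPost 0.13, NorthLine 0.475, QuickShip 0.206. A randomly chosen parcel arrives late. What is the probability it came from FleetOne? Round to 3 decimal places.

0.006

Unnormalized posteriors (prior × likelihood):
  Arrow: 0.14 × 0.055 = 0.0077
  FleetOne: 0.18 × 0.008 = 0.00144
  Orbit: 0.08 × 0.03 = 0.0024
  MetroPost: 0.08 × 0.13 = 0.0104
  NorthLine: 0.49 × 0.475 = 0.23275
  QuickShip: 0.03 × 0.206 = 0.00618
Total = 0.26087.
P(FleetOne | evidence) = 0.00144 / 0.26087 ≈ 0.006.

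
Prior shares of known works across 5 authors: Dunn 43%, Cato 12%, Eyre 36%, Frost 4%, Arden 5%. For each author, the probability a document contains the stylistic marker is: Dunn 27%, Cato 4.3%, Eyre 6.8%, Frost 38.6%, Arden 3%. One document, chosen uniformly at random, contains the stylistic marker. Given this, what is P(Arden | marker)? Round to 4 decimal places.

0.0092

Prior × likelihood for each hypothesis:
  Dunn: 0.43 × 0.27 = 0.1161
  Cato: 0.12 × 0.043 = 0.00516
  Eyre: 0.36 × 0.068 = 0.02448
  Frost: 0.04 × 0.386 = 0.01544
  Arden: 0.05 × 0.03 = 0.0015
Total = 0.16268.
P(Arden | evidence) = 0.0015 / 0.16268 ≈ 0.0092.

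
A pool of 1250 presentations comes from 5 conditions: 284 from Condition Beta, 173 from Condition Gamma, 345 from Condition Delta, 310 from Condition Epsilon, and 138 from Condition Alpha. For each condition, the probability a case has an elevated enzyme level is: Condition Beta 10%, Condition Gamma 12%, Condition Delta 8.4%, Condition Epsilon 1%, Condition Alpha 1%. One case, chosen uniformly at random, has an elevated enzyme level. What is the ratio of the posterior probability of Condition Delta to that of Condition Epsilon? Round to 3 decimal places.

9.348

Prior × likelihood for each hypothesis:
  Condition Beta: 0.2272 × 0.1 = 0.02272
  Condition Gamma: 0.1384 × 0.12 = 0.016608
  Condition Delta: 0.276 × 0.084 = 0.023184
  Condition Epsilon: 0.248 × 0.01 = 0.00248
  Condition Alpha: 0.1104 × 0.01 = 0.001104
Total = 0.066096.
The ratio is 0.023184 / 0.00248 (the normalizer cancels) = 9.348.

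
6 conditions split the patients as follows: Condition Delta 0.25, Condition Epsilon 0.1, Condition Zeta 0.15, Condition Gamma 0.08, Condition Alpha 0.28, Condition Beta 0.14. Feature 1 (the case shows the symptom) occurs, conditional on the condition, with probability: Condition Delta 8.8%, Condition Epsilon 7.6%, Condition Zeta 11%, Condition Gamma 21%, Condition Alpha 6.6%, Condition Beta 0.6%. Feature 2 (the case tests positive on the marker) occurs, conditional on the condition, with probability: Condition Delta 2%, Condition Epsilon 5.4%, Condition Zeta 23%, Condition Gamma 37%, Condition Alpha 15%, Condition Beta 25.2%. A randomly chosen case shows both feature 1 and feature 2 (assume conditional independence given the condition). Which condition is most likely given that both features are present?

Condition Gamma

By Bayes' rule, posterior ∝ prior × likelihood:
  Condition Delta: 0.25 × 0.088 × 0.02 = 0.00044
  Condition Epsilon: 0.1 × 0.076 × 0.054 = 0.0004104
  Condition Zeta: 0.15 × 0.11 × 0.23 = 0.003795
  Condition Gamma: 0.08 × 0.21 × 0.37 = 0.006216
  Condition Alpha: 0.28 × 0.066 × 0.15 = 0.002772
  Condition Beta: 0.14 × 0.006 × 0.252 = 0.00021168
Normalizing constant = 0.01384508.
Largest term belongs to Condition Gamma, so Condition Gamma is most probable.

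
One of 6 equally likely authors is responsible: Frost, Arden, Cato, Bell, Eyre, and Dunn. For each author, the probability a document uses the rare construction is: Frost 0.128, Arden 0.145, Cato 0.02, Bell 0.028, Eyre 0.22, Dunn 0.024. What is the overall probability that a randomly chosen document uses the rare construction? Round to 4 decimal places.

0.0942

With a uniform prior (1/6 each), posterior ∝ likelihood:
  Frost: 0.128
  Arden: 0.145
  Cato: 0.02
  Bell: 0.028
  Eyre: 0.22
  Dunn: 0.024
P(rare-form) = (1/6) × (0.128 + 0.145 + 0.02 + 0.028 + 0.22 + 0.024) = 0.565/6 ≈ 0.0942.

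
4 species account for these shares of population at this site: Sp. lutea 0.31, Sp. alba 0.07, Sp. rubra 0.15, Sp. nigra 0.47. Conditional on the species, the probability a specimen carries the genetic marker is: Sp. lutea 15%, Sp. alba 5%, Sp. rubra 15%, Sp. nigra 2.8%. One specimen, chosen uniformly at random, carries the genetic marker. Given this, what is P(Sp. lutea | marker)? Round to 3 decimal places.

Prior × likelihood for each hypothesis:
  Sp. lutea: 0.31 × 0.15 = 0.0465
  Sp. alba: 0.07 × 0.05 = 0.0035
  Sp. rubra: 0.15 × 0.15 = 0.0225
  Sp. nigra: 0.47 × 0.028 = 0.01316
Normalizing constant = 0.08566.
P(Sp. lutea | evidence) = 0.0465 / 0.08566 ≈ 0.543.

0.543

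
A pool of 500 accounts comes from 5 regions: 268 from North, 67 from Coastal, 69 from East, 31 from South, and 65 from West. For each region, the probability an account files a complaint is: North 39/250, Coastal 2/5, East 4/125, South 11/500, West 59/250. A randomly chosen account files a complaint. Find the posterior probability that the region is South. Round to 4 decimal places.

0.0079

Unnormalized posteriors (prior × likelihood):
  North: 0.536 × 0.156 = 0.083616
  Coastal: 0.134 × 0.4 = 0.0536
  East: 0.138 × 0.032 = 0.004416
  South: 0.062 × 0.022 = 0.001364
  West: 0.13 × 0.236 = 0.03068
Sum = 0.173676.
P(South | evidence) = 0.001364 / 0.173676 ≈ 0.0079.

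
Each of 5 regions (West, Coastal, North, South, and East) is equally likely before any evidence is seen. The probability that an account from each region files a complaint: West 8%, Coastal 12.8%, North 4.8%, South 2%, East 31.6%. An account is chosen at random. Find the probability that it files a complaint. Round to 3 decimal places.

With a uniform prior (1/5 each), posterior ∝ likelihood:
  West: 0.08
  Coastal: 0.128
  North: 0.048
  South: 0.02
  East: 0.316
P(complaint) = (1/5) × (0.08 + 0.128 + 0.048 + 0.02 + 0.316) = 0.592/5 ≈ 0.118.

0.118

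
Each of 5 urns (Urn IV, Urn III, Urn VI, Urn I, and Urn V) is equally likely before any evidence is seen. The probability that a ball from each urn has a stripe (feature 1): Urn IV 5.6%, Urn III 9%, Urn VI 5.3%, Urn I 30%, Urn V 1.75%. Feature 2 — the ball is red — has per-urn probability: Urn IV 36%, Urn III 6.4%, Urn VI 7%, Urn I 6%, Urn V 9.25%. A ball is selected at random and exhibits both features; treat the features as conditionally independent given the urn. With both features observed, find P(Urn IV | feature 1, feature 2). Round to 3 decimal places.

0.409

Since the prior is uniform, the posterior is proportional to the likelihood:
  Urn IV: 0.056 × 0.36 = 0.02016
  Urn III: 0.09 × 0.064 = 0.00576
  Urn VI: 0.053 × 0.07 = 0.00371
  Urn I: 0.3 × 0.06 = 0.018
  Urn V: 0.0175 × 0.0925 = 0.00161875
Sum = 0.04924875.
P(Urn IV | evidence) = 0.02016 / 0.04924875 ≈ 0.409.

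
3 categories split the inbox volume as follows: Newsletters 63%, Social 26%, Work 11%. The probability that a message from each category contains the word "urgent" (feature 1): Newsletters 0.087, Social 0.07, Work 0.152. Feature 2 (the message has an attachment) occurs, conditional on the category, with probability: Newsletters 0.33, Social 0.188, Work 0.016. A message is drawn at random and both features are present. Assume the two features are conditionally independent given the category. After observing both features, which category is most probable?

Unnormalized posteriors (prior × likelihood):
  Newsletters: 0.63 × 0.087 × 0.33 = 0.0180873
  Social: 0.26 × 0.07 × 0.188 = 0.0034216
  Work: 0.11 × 0.152 × 0.016 = 0.00026752
Normalizing constant = 0.02177642.
Largest term belongs to Newsletters, so Newsletters is most probable.

Newsletters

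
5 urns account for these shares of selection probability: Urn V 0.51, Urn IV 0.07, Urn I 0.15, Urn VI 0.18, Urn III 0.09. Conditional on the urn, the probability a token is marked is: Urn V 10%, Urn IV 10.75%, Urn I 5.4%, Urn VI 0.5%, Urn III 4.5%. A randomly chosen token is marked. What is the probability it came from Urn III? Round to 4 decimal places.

0.0566

By Bayes' rule, posterior ∝ prior × likelihood:
  Urn V: 0.51 × 0.1 = 0.051
  Urn IV: 0.07 × 0.1075 = 0.007525
  Urn I: 0.15 × 0.054 = 0.0081
  Urn VI: 0.18 × 0.005 = 0.0009
  Urn III: 0.09 × 0.045 = 0.00405
Normalizing constant = 0.071575.
P(Urn III | evidence) = 0.00405 / 0.071575 ≈ 0.0566.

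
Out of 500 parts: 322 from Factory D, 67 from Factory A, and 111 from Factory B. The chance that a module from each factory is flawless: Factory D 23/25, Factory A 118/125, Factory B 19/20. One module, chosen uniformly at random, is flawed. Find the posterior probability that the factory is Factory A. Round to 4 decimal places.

0.1070

Taking complements, P(flawed | each) = Factory D 0.08, Factory A 0.056, Factory B 0.05.
Compute prior × likelihood for every hypothesis:
  Factory D: 0.644 × 0.08 = 0.05152
  Factory A: 0.134 × 0.056 = 0.007504
  Factory B: 0.222 × 0.05 = 0.0111
Normalizing constant = 0.070124.
P(Factory A | evidence) = 0.007504 / 0.070124 ≈ 0.1070.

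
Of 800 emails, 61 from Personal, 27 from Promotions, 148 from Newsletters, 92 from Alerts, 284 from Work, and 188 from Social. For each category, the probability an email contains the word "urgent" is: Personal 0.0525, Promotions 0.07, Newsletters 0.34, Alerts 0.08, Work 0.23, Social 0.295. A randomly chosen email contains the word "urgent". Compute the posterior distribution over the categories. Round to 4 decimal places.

Prior × likelihood for each hypothesis:
  Personal: 0.07625 × 0.0525 = 0.004003125
  Promotions: 0.03375 × 0.07 = 0.0023625
  Newsletters: 0.185 × 0.34 = 0.0629
  Alerts: 0.115 × 0.08 = 0.0092
  Work: 0.355 × 0.23 = 0.08165
  Social: 0.235 × 0.295 = 0.069325
Sum = 0.229440625.
P(Personal | urgent-flag) = 0.004003125/0.229440625 ≈ 0.0174
P(Promotions | urgent-flag) = 0.0023625/0.229440625 ≈ 0.0103
P(Newsletters | urgent-flag) = 0.0629/0.229440625 ≈ 0.2741
P(Alerts | urgent-flag) = 0.0092/0.229440625 ≈ 0.0401
P(Work | urgent-flag) = 0.08165/0.229440625 ≈ 0.3559
P(Social | urgent-flag) = 0.069325/0.229440625 ≈ 0.3021
(Check: 0.0174+0.0103+0.2741+0.0401+0.3559+0.3021 = 0.9999.)

Personal 0.0174, Promotions 0.0103, Newsletters 0.2741, Alerts 0.0401, Work 0.3559, Social 0.3021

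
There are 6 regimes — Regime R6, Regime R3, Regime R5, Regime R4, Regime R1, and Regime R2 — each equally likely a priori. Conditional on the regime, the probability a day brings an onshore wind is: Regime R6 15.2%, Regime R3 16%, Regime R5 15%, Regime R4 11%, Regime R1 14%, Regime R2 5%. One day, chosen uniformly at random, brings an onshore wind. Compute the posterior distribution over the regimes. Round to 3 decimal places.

Since the prior is uniform, the posterior is proportional to the likelihood:
  Regime R6: 0.152
  Regime R3: 0.16
  Regime R5: 0.15
  Regime R4: 0.11
  Regime R1: 0.14
  Regime R2: 0.05
Sum = 0.762.
P(Regime R6 | onshore) = 0.152/0.762 ≈ 0.199
P(Regime R3 | onshore) = 0.16/0.762 ≈ 0.210
P(Regime R5 | onshore) = 0.15/0.762 ≈ 0.197
P(Regime R4 | onshore) = 0.11/0.762 ≈ 0.144
P(Regime R1 | onshore) = 0.14/0.762 ≈ 0.184
P(Regime R2 | onshore) = 0.05/0.762 ≈ 0.066

Regime R6 0.199, Regime R3 0.210, Regime R5 0.197, Regime R4 0.144, Regime R1 0.184, Regime R2 0.066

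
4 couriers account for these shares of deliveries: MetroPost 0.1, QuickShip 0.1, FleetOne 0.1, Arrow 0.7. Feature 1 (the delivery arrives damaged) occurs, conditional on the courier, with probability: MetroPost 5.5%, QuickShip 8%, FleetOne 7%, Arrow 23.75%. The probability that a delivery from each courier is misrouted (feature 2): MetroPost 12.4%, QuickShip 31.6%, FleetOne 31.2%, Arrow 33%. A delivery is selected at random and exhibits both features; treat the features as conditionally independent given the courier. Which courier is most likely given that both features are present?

Arrow

Compute prior × likelihood for every hypothesis:
  MetroPost: 0.1 × 0.055 × 0.124 = 0.000682
  QuickShip: 0.1 × 0.08 × 0.316 = 0.002528
  FleetOne: 0.1 × 0.07 × 0.312 = 0.002184
  Arrow: 0.7 × 0.2375 × 0.33 = 0.0548625
Total = 0.0602565.
Largest term belongs to Arrow, so Arrow is most probable.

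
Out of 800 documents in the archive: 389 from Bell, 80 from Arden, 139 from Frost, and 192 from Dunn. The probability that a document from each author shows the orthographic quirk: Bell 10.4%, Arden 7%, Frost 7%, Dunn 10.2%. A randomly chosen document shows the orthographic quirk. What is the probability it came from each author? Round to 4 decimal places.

Bell 0.5368, Arden 0.0743, Frost 0.1291, Dunn 0.2598

By Bayes' rule, posterior ∝ prior × likelihood:
  Bell: 0.48625 × 0.104 = 0.05057
  Arden: 0.1 × 0.07 = 0.007
  Frost: 0.17375 × 0.07 = 0.0121625
  Dunn: 0.24 × 0.102 = 0.02448
Sum = 0.0942125.
P(Bell | quirk) = 0.05057/0.0942125 ≈ 0.5368
P(Arden | quirk) = 0.007/0.0942125 ≈ 0.0743
P(Frost | quirk) = 0.0121625/0.0942125 ≈ 0.1291
P(Dunn | quirk) = 0.02448/0.0942125 ≈ 0.2598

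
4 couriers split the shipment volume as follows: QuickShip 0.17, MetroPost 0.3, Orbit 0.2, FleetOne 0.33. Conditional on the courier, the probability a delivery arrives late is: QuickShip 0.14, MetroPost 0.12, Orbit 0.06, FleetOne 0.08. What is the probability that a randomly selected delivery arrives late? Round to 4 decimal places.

0.0982

Compute prior × likelihood for every hypothesis:
  QuickShip: 0.17 × 0.14 = 0.0238
  MetroPost: 0.3 × 0.12 = 0.036
  Orbit: 0.2 × 0.06 = 0.012
  FleetOne: 0.33 × 0.08 = 0.0264
P(late) = 0.0238 + 0.036 + 0.012 + 0.0264 = 0.0982 → 0.0982.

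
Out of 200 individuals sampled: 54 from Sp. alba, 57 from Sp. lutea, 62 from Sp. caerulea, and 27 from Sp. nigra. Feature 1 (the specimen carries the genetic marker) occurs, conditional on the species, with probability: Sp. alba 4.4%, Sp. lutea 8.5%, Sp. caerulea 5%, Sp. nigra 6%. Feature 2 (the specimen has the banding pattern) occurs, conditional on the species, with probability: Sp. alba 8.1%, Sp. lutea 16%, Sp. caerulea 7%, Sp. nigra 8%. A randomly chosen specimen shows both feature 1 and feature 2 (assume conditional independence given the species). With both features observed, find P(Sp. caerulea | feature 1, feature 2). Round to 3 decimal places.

By Bayes' rule, posterior ∝ prior × likelihood:
  Sp. alba: 0.27 × 0.044 × 0.081 = 0.00096228
  Sp. lutea: 0.285 × 0.085 × 0.16 = 0.003876
  Sp. caerulea: 0.31 × 0.05 × 0.07 = 0.001085
  Sp. nigra: 0.135 × 0.06 × 0.08 = 0.000648
Sum = 0.00657128.
P(Sp. caerulea | evidence) = 0.001085 / 0.00657128 ≈ 0.165.

0.165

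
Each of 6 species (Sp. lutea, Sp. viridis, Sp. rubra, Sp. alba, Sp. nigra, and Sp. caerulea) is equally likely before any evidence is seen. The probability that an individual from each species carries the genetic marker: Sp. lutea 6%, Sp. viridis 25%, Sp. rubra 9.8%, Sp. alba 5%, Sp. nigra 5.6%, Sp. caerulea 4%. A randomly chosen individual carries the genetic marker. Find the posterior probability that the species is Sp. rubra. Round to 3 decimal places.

Since the prior is uniform, the posterior is proportional to the likelihood:
  Sp. lutea: 0.06
  Sp. viridis: 0.25
  Sp. rubra: 0.098
  Sp. alba: 0.05
  Sp. nigra: 0.056
  Sp. caerulea: 0.04
Normalizing constant = 0.554.
P(Sp. rubra | evidence) = 0.098 / 0.554 ≈ 0.177.

0.177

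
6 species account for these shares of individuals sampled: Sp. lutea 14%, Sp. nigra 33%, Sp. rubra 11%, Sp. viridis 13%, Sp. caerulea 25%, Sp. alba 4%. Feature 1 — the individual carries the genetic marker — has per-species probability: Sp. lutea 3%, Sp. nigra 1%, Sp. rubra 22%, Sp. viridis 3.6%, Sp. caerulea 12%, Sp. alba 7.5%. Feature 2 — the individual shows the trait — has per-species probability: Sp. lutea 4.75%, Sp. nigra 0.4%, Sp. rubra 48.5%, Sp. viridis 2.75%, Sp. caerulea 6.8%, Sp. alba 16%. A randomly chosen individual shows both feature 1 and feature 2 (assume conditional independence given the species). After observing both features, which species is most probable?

Sp. rubra

Prior × likelihood for each hypothesis:
  Sp. lutea: 0.14 × 0.03 × 0.0475 = 0.0001995
  Sp. nigra: 0.33 × 0.01 × 0.004 = 0.0000132
  Sp. rubra: 0.11 × 0.22 × 0.485 = 0.011737
  Sp. viridis: 0.13 × 0.036 × 0.0275 = 0.0001287
  Sp. caerulea: 0.25 × 0.12 × 0.068 = 0.00204
  Sp. alba: 0.04 × 0.075 × 0.16 = 0.00048
Total = 0.0145984.
Largest term belongs to Sp. rubra, so Sp. rubra is most probable.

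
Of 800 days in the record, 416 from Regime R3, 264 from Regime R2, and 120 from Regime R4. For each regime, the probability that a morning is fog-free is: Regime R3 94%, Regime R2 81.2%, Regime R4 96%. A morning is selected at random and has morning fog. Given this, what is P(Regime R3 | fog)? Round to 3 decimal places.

Taking complements, P(fog | each) = Regime R3 0.06, Regime R2 0.188, Regime R4 0.04.
By Bayes' rule, posterior ∝ prior × likelihood:
  Regime R3: 0.52 × 0.06 = 0.0312
  Regime R2: 0.33 × 0.188 = 0.06204
  Regime R4: 0.15 × 0.04 = 0.006
Total = 0.09924.
P(Regime R3 | evidence) = 0.0312 / 0.09924 ≈ 0.314.

0.314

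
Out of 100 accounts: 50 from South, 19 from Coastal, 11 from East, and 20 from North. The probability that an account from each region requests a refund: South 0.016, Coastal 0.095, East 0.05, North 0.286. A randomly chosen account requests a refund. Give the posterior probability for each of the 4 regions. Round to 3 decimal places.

South 0.090, Coastal 0.203, East 0.062, North 0.645

By Bayes' rule, posterior ∝ prior × likelihood:
  South: 0.5 × 0.016 = 0.008
  Coastal: 0.19 × 0.095 = 0.01805
  East: 0.11 × 0.05 = 0.0055
  North: 0.2 × 0.286 = 0.0572
Total = 0.08875.
P(South | refund) = 0.008/0.08875 ≈ 0.090
P(Coastal | refund) = 0.01805/0.08875 ≈ 0.203
P(East | refund) = 0.0055/0.08875 ≈ 0.062
P(North | refund) = 0.0572/0.08875 ≈ 0.645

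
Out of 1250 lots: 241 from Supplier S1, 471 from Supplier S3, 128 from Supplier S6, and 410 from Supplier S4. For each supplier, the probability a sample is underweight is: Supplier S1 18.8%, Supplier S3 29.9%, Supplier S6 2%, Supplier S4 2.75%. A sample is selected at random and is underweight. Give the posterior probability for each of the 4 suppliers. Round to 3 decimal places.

Compute prior × likelihood for every hypothesis:
  Supplier S1: 0.1928 × 0.188 = 0.0362464
  Supplier S3: 0.3768 × 0.299 = 0.1126632
  Supplier S6: 0.1024 × 0.02 = 0.002048
  Supplier S4: 0.328 × 0.0275 = 0.00902
Sum = 0.1599776.
P(Supplier S1 | underweight) = 0.0362464/0.1599776 ≈ 0.227
P(Supplier S3 | underweight) = 0.1126632/0.1599776 ≈ 0.704
P(Supplier S6 | underweight) = 0.002048/0.1599776 ≈ 0.013
P(Supplier S4 | underweight) = 0.00902/0.1599776 ≈ 0.056

Supplier S1 0.227, Supplier S3 0.704, Supplier S6 0.013, Supplier S4 0.056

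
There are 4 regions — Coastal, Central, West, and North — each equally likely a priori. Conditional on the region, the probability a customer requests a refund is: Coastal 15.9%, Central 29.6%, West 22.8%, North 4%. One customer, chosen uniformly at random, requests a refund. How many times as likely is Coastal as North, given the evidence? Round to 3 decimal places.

With a uniform prior (1/4 each), posterior ∝ likelihood:
  Coastal: 0.159
  Central: 0.296
  West: 0.228
  North: 0.04
Sum = 0.723.
The ratio is 0.159 / 0.04 (the normalizer cancels) = 3.975.

3.975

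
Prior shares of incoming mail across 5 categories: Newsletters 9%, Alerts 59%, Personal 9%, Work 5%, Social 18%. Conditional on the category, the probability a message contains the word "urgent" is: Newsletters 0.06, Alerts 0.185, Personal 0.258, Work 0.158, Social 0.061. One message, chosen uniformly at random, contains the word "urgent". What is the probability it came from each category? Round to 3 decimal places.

Unnormalized posteriors (prior × likelihood):
  Newsletters: 0.09 × 0.06 = 0.0054
  Alerts: 0.59 × 0.185 = 0.10915
  Personal: 0.09 × 0.258 = 0.02322
  Work: 0.05 × 0.158 = 0.0079
  Social: 0.18 × 0.061 = 0.01098
Normalizing constant = 0.15665.
P(Newsletters | urgent-flag) = 0.0054/0.15665 ≈ 0.034
P(Alerts | urgent-flag) = 0.10915/0.15665 ≈ 0.697
P(Personal | urgent-flag) = 0.02322/0.15665 ≈ 0.148
P(Work | urgent-flag) = 0.0079/0.15665 ≈ 0.050
P(Social | urgent-flag) = 0.01098/0.15665 ≈ 0.070
(Check: 0.034+0.697+0.148+0.050+0.070 = 0.999.)

Newsletters 0.034, Alerts 0.697, Personal 0.148, Work 0.050, Social 0.070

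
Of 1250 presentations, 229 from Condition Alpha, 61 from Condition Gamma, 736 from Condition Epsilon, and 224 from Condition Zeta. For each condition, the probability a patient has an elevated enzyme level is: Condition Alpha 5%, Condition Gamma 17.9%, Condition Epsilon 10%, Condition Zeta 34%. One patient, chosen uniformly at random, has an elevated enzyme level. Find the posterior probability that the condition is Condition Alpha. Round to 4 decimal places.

0.0665

Compute prior × likelihood for every hypothesis:
  Condition Alpha: 0.1832 × 0.05 = 0.00916
  Condition Gamma: 0.0488 × 0.179 = 0.0087352
  Condition Epsilon: 0.5888 × 0.1 = 0.05888
  Condition Zeta: 0.1792 × 0.34 = 0.060928
Sum = 0.1377032.
P(Condition Alpha | evidence) = 0.00916 / 0.1377032 ≈ 0.0665.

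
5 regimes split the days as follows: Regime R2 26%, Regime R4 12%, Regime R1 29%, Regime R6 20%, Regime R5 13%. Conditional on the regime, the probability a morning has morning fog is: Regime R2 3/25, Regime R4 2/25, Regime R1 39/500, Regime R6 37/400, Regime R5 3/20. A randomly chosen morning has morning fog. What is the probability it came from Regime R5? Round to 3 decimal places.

By Bayes' rule, posterior ∝ prior × likelihood:
  Regime R2: 0.26 × 0.12 = 0.0312
  Regime R4: 0.12 × 0.08 = 0.0096
  Regime R1: 0.29 × 0.078 = 0.02262
  Regime R6: 0.2 × 0.0925 = 0.0185
  Regime R5: 0.13 × 0.15 = 0.0195
Sum = 0.10142.
P(Regime R5 | evidence) = 0.0195 / 0.10142 ≈ 0.192.

0.192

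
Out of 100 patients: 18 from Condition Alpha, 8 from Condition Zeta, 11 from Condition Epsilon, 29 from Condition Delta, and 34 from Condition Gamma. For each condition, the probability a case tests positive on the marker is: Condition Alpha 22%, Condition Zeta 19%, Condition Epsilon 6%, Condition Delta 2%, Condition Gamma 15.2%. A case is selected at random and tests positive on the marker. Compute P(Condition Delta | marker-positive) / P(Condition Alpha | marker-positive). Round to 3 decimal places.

0.146

Prior × likelihood for each hypothesis:
  Condition Alpha: 0.18 × 0.22 = 0.0396
  Condition Zeta: 0.08 × 0.19 = 0.0152
  Condition Epsilon: 0.11 × 0.06 = 0.0066
  Condition Delta: 0.29 × 0.02 = 0.0058
  Condition Gamma: 0.34 × 0.152 = 0.05168
Normalizing constant = 0.11888.
The ratio is 0.0058 / 0.0396 (the normalizer cancels) = 0.146.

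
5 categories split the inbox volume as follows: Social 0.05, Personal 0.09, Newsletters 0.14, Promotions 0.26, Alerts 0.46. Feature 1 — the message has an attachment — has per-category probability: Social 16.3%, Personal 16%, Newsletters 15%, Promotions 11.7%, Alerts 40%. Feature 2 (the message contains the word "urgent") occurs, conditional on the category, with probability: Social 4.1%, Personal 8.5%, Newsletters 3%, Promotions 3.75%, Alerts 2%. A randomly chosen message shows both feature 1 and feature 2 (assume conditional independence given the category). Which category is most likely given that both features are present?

By Bayes' rule, posterior ∝ prior × likelihood:
  Social: 0.05 × 0.163 × 0.041 = 0.00033415
  Personal: 0.09 × 0.16 × 0.085 = 0.001224
  Newsletters: 0.14 × 0.15 × 0.03 = 0.00063
  Promotions: 0.26 × 0.117 × 0.0375 = 0.00114075
  Alerts: 0.46 × 0.4 × 0.02 = 0.00368
Normalizing constant = 0.0070089.
Largest term belongs to Alerts, so Alerts is most probable.

Alerts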